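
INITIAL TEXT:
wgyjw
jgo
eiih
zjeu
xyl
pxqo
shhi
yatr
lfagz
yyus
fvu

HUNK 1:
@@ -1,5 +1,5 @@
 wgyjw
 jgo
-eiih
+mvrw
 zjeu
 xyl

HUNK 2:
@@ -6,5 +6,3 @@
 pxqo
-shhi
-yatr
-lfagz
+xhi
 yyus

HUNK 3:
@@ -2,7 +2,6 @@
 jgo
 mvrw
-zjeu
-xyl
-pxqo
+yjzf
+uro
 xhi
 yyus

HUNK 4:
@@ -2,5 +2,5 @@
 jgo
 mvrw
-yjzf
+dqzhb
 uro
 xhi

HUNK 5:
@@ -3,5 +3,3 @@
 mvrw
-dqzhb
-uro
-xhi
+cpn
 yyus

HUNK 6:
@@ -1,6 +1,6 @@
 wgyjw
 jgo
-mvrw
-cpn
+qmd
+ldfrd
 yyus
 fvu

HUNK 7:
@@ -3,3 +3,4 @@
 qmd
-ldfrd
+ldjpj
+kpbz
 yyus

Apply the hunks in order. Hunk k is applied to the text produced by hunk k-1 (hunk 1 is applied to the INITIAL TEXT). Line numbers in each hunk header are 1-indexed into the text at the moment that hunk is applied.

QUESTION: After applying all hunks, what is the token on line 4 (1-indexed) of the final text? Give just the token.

Answer: ldjpj

Derivation:
Hunk 1: at line 1 remove [eiih] add [mvrw] -> 11 lines: wgyjw jgo mvrw zjeu xyl pxqo shhi yatr lfagz yyus fvu
Hunk 2: at line 6 remove [shhi,yatr,lfagz] add [xhi] -> 9 lines: wgyjw jgo mvrw zjeu xyl pxqo xhi yyus fvu
Hunk 3: at line 2 remove [zjeu,xyl,pxqo] add [yjzf,uro] -> 8 lines: wgyjw jgo mvrw yjzf uro xhi yyus fvu
Hunk 4: at line 2 remove [yjzf] add [dqzhb] -> 8 lines: wgyjw jgo mvrw dqzhb uro xhi yyus fvu
Hunk 5: at line 3 remove [dqzhb,uro,xhi] add [cpn] -> 6 lines: wgyjw jgo mvrw cpn yyus fvu
Hunk 6: at line 1 remove [mvrw,cpn] add [qmd,ldfrd] -> 6 lines: wgyjw jgo qmd ldfrd yyus fvu
Hunk 7: at line 3 remove [ldfrd] add [ldjpj,kpbz] -> 7 lines: wgyjw jgo qmd ldjpj kpbz yyus fvu
Final line 4: ldjpj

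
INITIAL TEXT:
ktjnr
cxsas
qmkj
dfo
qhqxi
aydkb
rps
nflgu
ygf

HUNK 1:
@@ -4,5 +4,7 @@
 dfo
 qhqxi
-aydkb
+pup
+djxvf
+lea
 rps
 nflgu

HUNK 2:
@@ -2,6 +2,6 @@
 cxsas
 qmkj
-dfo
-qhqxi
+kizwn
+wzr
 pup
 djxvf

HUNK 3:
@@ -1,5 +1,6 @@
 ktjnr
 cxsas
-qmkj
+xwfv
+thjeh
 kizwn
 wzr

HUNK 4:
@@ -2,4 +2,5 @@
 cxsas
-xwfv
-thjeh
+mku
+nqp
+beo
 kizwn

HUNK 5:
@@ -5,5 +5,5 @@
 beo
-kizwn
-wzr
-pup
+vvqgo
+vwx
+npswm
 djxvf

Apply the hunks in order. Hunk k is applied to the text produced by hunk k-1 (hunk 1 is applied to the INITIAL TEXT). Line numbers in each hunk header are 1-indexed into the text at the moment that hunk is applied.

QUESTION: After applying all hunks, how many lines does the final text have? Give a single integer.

Answer: 13

Derivation:
Hunk 1: at line 4 remove [aydkb] add [pup,djxvf,lea] -> 11 lines: ktjnr cxsas qmkj dfo qhqxi pup djxvf lea rps nflgu ygf
Hunk 2: at line 2 remove [dfo,qhqxi] add [kizwn,wzr] -> 11 lines: ktjnr cxsas qmkj kizwn wzr pup djxvf lea rps nflgu ygf
Hunk 3: at line 1 remove [qmkj] add [xwfv,thjeh] -> 12 lines: ktjnr cxsas xwfv thjeh kizwn wzr pup djxvf lea rps nflgu ygf
Hunk 4: at line 2 remove [xwfv,thjeh] add [mku,nqp,beo] -> 13 lines: ktjnr cxsas mku nqp beo kizwn wzr pup djxvf lea rps nflgu ygf
Hunk 5: at line 5 remove [kizwn,wzr,pup] add [vvqgo,vwx,npswm] -> 13 lines: ktjnr cxsas mku nqp beo vvqgo vwx npswm djxvf lea rps nflgu ygf
Final line count: 13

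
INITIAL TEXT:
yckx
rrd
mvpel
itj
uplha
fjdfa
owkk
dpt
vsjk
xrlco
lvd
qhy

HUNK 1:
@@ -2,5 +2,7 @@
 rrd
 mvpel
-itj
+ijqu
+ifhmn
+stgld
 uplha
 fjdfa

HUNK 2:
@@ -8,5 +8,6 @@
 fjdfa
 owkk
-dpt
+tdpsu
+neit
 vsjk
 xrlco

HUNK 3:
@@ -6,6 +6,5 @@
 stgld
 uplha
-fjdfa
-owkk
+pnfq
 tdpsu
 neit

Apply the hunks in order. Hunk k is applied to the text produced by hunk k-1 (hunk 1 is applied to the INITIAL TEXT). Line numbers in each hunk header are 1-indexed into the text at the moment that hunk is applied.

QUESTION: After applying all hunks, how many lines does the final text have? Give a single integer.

Answer: 14

Derivation:
Hunk 1: at line 2 remove [itj] add [ijqu,ifhmn,stgld] -> 14 lines: yckx rrd mvpel ijqu ifhmn stgld uplha fjdfa owkk dpt vsjk xrlco lvd qhy
Hunk 2: at line 8 remove [dpt] add [tdpsu,neit] -> 15 lines: yckx rrd mvpel ijqu ifhmn stgld uplha fjdfa owkk tdpsu neit vsjk xrlco lvd qhy
Hunk 3: at line 6 remove [fjdfa,owkk] add [pnfq] -> 14 lines: yckx rrd mvpel ijqu ifhmn stgld uplha pnfq tdpsu neit vsjk xrlco lvd qhy
Final line count: 14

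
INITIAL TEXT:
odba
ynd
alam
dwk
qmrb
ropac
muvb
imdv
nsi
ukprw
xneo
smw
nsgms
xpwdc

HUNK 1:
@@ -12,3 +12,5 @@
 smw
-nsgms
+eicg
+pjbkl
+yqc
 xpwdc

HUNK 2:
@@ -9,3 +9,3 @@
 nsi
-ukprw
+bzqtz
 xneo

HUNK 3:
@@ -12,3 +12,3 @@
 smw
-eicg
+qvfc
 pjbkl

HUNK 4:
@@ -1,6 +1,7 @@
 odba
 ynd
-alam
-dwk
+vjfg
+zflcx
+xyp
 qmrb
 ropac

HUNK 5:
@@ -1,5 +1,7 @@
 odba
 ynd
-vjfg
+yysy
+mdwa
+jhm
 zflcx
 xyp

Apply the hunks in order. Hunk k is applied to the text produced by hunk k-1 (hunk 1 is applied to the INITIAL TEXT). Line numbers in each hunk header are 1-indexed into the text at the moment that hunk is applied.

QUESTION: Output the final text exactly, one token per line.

Hunk 1: at line 12 remove [nsgms] add [eicg,pjbkl,yqc] -> 16 lines: odba ynd alam dwk qmrb ropac muvb imdv nsi ukprw xneo smw eicg pjbkl yqc xpwdc
Hunk 2: at line 9 remove [ukprw] add [bzqtz] -> 16 lines: odba ynd alam dwk qmrb ropac muvb imdv nsi bzqtz xneo smw eicg pjbkl yqc xpwdc
Hunk 3: at line 12 remove [eicg] add [qvfc] -> 16 lines: odba ynd alam dwk qmrb ropac muvb imdv nsi bzqtz xneo smw qvfc pjbkl yqc xpwdc
Hunk 4: at line 1 remove [alam,dwk] add [vjfg,zflcx,xyp] -> 17 lines: odba ynd vjfg zflcx xyp qmrb ropac muvb imdv nsi bzqtz xneo smw qvfc pjbkl yqc xpwdc
Hunk 5: at line 1 remove [vjfg] add [yysy,mdwa,jhm] -> 19 lines: odba ynd yysy mdwa jhm zflcx xyp qmrb ropac muvb imdv nsi bzqtz xneo smw qvfc pjbkl yqc xpwdc

Answer: odba
ynd
yysy
mdwa
jhm
zflcx
xyp
qmrb
ropac
muvb
imdv
nsi
bzqtz
xneo
smw
qvfc
pjbkl
yqc
xpwdc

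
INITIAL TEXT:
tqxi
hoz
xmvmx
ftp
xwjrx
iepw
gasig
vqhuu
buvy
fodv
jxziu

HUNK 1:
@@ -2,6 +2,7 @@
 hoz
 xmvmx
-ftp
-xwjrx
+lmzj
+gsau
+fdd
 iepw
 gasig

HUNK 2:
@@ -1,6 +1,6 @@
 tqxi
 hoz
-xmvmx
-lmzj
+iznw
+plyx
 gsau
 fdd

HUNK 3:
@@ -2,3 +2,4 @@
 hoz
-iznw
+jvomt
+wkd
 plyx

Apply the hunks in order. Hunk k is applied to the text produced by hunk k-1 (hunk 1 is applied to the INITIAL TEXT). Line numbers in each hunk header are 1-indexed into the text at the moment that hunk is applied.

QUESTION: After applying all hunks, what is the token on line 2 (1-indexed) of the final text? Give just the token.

Answer: hoz

Derivation:
Hunk 1: at line 2 remove [ftp,xwjrx] add [lmzj,gsau,fdd] -> 12 lines: tqxi hoz xmvmx lmzj gsau fdd iepw gasig vqhuu buvy fodv jxziu
Hunk 2: at line 1 remove [xmvmx,lmzj] add [iznw,plyx] -> 12 lines: tqxi hoz iznw plyx gsau fdd iepw gasig vqhuu buvy fodv jxziu
Hunk 3: at line 2 remove [iznw] add [jvomt,wkd] -> 13 lines: tqxi hoz jvomt wkd plyx gsau fdd iepw gasig vqhuu buvy fodv jxziu
Final line 2: hoz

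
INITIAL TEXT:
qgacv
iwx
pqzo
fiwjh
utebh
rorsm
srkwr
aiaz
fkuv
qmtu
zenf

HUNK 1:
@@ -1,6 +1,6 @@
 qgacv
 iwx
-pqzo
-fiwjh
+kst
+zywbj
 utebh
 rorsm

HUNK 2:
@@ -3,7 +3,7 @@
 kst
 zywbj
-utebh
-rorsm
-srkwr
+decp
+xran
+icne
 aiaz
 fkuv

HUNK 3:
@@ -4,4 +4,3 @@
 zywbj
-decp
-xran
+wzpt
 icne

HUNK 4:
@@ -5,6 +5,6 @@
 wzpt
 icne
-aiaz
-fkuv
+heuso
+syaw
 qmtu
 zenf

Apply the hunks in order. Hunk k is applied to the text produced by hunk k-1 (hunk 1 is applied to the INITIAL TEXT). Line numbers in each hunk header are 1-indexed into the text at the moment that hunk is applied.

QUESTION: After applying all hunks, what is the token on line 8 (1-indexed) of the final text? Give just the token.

Answer: syaw

Derivation:
Hunk 1: at line 1 remove [pqzo,fiwjh] add [kst,zywbj] -> 11 lines: qgacv iwx kst zywbj utebh rorsm srkwr aiaz fkuv qmtu zenf
Hunk 2: at line 3 remove [utebh,rorsm,srkwr] add [decp,xran,icne] -> 11 lines: qgacv iwx kst zywbj decp xran icne aiaz fkuv qmtu zenf
Hunk 3: at line 4 remove [decp,xran] add [wzpt] -> 10 lines: qgacv iwx kst zywbj wzpt icne aiaz fkuv qmtu zenf
Hunk 4: at line 5 remove [aiaz,fkuv] add [heuso,syaw] -> 10 lines: qgacv iwx kst zywbj wzpt icne heuso syaw qmtu zenf
Final line 8: syaw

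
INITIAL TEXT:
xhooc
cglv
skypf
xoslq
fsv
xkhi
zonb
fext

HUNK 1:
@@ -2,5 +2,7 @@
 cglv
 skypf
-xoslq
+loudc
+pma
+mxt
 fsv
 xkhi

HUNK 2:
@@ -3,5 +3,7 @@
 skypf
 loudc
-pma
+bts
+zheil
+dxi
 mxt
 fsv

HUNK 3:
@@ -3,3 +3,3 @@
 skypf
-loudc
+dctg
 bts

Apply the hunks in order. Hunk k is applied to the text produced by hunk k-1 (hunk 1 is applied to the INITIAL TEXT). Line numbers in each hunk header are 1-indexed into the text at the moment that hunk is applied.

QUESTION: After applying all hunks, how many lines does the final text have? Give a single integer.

Answer: 12

Derivation:
Hunk 1: at line 2 remove [xoslq] add [loudc,pma,mxt] -> 10 lines: xhooc cglv skypf loudc pma mxt fsv xkhi zonb fext
Hunk 2: at line 3 remove [pma] add [bts,zheil,dxi] -> 12 lines: xhooc cglv skypf loudc bts zheil dxi mxt fsv xkhi zonb fext
Hunk 3: at line 3 remove [loudc] add [dctg] -> 12 lines: xhooc cglv skypf dctg bts zheil dxi mxt fsv xkhi zonb fext
Final line count: 12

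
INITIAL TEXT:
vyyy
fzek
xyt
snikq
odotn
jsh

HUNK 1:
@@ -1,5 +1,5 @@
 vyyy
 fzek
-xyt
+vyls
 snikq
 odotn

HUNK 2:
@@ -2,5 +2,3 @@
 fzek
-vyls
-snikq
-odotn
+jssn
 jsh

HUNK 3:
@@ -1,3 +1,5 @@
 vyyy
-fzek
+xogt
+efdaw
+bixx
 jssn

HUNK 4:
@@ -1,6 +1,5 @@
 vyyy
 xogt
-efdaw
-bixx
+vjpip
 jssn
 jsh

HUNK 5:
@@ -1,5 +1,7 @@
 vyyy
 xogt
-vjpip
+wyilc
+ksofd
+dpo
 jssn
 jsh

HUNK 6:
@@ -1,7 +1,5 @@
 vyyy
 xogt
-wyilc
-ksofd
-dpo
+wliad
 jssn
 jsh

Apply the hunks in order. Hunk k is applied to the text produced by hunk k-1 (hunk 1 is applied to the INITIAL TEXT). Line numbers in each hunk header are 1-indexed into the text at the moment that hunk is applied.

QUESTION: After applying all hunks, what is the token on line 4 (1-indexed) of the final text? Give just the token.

Answer: jssn

Derivation:
Hunk 1: at line 1 remove [xyt] add [vyls] -> 6 lines: vyyy fzek vyls snikq odotn jsh
Hunk 2: at line 2 remove [vyls,snikq,odotn] add [jssn] -> 4 lines: vyyy fzek jssn jsh
Hunk 3: at line 1 remove [fzek] add [xogt,efdaw,bixx] -> 6 lines: vyyy xogt efdaw bixx jssn jsh
Hunk 4: at line 1 remove [efdaw,bixx] add [vjpip] -> 5 lines: vyyy xogt vjpip jssn jsh
Hunk 5: at line 1 remove [vjpip] add [wyilc,ksofd,dpo] -> 7 lines: vyyy xogt wyilc ksofd dpo jssn jsh
Hunk 6: at line 1 remove [wyilc,ksofd,dpo] add [wliad] -> 5 lines: vyyy xogt wliad jssn jsh
Final line 4: jssn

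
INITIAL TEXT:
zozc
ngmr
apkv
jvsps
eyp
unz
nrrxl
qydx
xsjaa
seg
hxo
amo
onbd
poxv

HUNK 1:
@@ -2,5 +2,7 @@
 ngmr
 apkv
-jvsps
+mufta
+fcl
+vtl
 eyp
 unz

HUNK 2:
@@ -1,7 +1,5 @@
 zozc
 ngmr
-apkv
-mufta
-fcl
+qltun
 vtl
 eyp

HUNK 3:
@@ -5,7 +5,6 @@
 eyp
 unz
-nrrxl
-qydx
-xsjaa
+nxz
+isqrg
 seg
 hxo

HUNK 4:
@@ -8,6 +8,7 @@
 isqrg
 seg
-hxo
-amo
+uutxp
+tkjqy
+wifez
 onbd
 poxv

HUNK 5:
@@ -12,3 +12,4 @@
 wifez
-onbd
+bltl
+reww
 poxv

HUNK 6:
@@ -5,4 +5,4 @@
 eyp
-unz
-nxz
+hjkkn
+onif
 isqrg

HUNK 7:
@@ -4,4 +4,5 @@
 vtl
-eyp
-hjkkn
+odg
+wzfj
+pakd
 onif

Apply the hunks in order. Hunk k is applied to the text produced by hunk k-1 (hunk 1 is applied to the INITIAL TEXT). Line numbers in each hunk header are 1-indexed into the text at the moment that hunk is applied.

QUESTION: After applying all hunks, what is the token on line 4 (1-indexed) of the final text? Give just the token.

Answer: vtl

Derivation:
Hunk 1: at line 2 remove [jvsps] add [mufta,fcl,vtl] -> 16 lines: zozc ngmr apkv mufta fcl vtl eyp unz nrrxl qydx xsjaa seg hxo amo onbd poxv
Hunk 2: at line 1 remove [apkv,mufta,fcl] add [qltun] -> 14 lines: zozc ngmr qltun vtl eyp unz nrrxl qydx xsjaa seg hxo amo onbd poxv
Hunk 3: at line 5 remove [nrrxl,qydx,xsjaa] add [nxz,isqrg] -> 13 lines: zozc ngmr qltun vtl eyp unz nxz isqrg seg hxo amo onbd poxv
Hunk 4: at line 8 remove [hxo,amo] add [uutxp,tkjqy,wifez] -> 14 lines: zozc ngmr qltun vtl eyp unz nxz isqrg seg uutxp tkjqy wifez onbd poxv
Hunk 5: at line 12 remove [onbd] add [bltl,reww] -> 15 lines: zozc ngmr qltun vtl eyp unz nxz isqrg seg uutxp tkjqy wifez bltl reww poxv
Hunk 6: at line 5 remove [unz,nxz] add [hjkkn,onif] -> 15 lines: zozc ngmr qltun vtl eyp hjkkn onif isqrg seg uutxp tkjqy wifez bltl reww poxv
Hunk 7: at line 4 remove [eyp,hjkkn] add [odg,wzfj,pakd] -> 16 lines: zozc ngmr qltun vtl odg wzfj pakd onif isqrg seg uutxp tkjqy wifez bltl reww poxv
Final line 4: vtl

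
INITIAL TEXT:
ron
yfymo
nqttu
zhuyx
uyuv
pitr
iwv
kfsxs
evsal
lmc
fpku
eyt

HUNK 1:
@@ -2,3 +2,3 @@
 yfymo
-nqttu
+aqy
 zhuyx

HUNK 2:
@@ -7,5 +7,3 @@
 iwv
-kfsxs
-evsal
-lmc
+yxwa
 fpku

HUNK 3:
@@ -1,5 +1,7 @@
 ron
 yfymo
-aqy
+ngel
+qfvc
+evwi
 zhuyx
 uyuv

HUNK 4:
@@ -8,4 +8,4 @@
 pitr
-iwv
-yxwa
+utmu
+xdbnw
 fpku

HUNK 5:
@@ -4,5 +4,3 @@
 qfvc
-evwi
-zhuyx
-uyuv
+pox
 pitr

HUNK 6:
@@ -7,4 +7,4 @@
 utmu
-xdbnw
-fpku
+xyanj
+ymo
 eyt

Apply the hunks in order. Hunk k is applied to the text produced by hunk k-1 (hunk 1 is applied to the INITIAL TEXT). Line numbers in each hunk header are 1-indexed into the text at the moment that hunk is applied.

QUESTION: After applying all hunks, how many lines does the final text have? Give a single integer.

Hunk 1: at line 2 remove [nqttu] add [aqy] -> 12 lines: ron yfymo aqy zhuyx uyuv pitr iwv kfsxs evsal lmc fpku eyt
Hunk 2: at line 7 remove [kfsxs,evsal,lmc] add [yxwa] -> 10 lines: ron yfymo aqy zhuyx uyuv pitr iwv yxwa fpku eyt
Hunk 3: at line 1 remove [aqy] add [ngel,qfvc,evwi] -> 12 lines: ron yfymo ngel qfvc evwi zhuyx uyuv pitr iwv yxwa fpku eyt
Hunk 4: at line 8 remove [iwv,yxwa] add [utmu,xdbnw] -> 12 lines: ron yfymo ngel qfvc evwi zhuyx uyuv pitr utmu xdbnw fpku eyt
Hunk 5: at line 4 remove [evwi,zhuyx,uyuv] add [pox] -> 10 lines: ron yfymo ngel qfvc pox pitr utmu xdbnw fpku eyt
Hunk 6: at line 7 remove [xdbnw,fpku] add [xyanj,ymo] -> 10 lines: ron yfymo ngel qfvc pox pitr utmu xyanj ymo eyt
Final line count: 10

Answer: 10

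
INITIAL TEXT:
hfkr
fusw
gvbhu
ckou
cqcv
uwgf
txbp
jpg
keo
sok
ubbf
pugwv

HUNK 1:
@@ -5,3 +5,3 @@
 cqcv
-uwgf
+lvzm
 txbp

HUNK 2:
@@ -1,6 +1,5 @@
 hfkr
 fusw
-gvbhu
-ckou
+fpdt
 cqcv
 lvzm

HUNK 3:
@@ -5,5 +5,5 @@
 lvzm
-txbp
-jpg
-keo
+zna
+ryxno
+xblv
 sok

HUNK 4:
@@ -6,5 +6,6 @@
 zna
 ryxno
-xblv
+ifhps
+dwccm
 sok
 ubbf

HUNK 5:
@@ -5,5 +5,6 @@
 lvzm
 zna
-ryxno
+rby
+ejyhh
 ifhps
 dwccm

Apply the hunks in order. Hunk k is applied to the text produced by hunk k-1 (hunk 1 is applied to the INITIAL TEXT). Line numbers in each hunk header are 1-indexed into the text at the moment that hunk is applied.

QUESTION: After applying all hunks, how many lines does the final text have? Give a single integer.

Hunk 1: at line 5 remove [uwgf] add [lvzm] -> 12 lines: hfkr fusw gvbhu ckou cqcv lvzm txbp jpg keo sok ubbf pugwv
Hunk 2: at line 1 remove [gvbhu,ckou] add [fpdt] -> 11 lines: hfkr fusw fpdt cqcv lvzm txbp jpg keo sok ubbf pugwv
Hunk 3: at line 5 remove [txbp,jpg,keo] add [zna,ryxno,xblv] -> 11 lines: hfkr fusw fpdt cqcv lvzm zna ryxno xblv sok ubbf pugwv
Hunk 4: at line 6 remove [xblv] add [ifhps,dwccm] -> 12 lines: hfkr fusw fpdt cqcv lvzm zna ryxno ifhps dwccm sok ubbf pugwv
Hunk 5: at line 5 remove [ryxno] add [rby,ejyhh] -> 13 lines: hfkr fusw fpdt cqcv lvzm zna rby ejyhh ifhps dwccm sok ubbf pugwv
Final line count: 13

Answer: 13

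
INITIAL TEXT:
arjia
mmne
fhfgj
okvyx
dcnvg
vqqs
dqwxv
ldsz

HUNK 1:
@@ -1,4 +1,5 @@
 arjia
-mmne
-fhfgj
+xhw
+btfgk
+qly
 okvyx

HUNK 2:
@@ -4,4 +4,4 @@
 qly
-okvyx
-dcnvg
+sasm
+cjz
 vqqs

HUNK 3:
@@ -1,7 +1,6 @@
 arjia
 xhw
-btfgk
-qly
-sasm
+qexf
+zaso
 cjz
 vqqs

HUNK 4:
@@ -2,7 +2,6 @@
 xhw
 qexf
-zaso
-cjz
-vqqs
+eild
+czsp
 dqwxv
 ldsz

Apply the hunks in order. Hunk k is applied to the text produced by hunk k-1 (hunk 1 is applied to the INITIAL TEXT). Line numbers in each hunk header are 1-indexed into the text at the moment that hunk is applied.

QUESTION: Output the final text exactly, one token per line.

Hunk 1: at line 1 remove [mmne,fhfgj] add [xhw,btfgk,qly] -> 9 lines: arjia xhw btfgk qly okvyx dcnvg vqqs dqwxv ldsz
Hunk 2: at line 4 remove [okvyx,dcnvg] add [sasm,cjz] -> 9 lines: arjia xhw btfgk qly sasm cjz vqqs dqwxv ldsz
Hunk 3: at line 1 remove [btfgk,qly,sasm] add [qexf,zaso] -> 8 lines: arjia xhw qexf zaso cjz vqqs dqwxv ldsz
Hunk 4: at line 2 remove [zaso,cjz,vqqs] add [eild,czsp] -> 7 lines: arjia xhw qexf eild czsp dqwxv ldsz

Answer: arjia
xhw
qexf
eild
czsp
dqwxv
ldsz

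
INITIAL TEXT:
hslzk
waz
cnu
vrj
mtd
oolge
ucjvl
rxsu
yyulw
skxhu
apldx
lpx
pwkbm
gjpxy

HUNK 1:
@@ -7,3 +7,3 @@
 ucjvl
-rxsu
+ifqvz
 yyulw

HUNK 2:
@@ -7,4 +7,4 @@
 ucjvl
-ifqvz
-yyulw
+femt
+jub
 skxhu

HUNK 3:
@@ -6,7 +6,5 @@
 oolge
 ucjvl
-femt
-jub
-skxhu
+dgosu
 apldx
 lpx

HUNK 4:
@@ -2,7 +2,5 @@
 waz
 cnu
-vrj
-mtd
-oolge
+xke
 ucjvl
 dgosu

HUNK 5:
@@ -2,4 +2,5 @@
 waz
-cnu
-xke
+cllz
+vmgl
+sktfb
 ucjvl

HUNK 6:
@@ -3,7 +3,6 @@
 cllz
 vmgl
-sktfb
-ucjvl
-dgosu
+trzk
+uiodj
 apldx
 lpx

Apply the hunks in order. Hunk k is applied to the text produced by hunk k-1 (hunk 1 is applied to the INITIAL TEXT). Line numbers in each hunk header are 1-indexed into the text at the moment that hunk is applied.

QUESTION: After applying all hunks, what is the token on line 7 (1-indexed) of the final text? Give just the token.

Hunk 1: at line 7 remove [rxsu] add [ifqvz] -> 14 lines: hslzk waz cnu vrj mtd oolge ucjvl ifqvz yyulw skxhu apldx lpx pwkbm gjpxy
Hunk 2: at line 7 remove [ifqvz,yyulw] add [femt,jub] -> 14 lines: hslzk waz cnu vrj mtd oolge ucjvl femt jub skxhu apldx lpx pwkbm gjpxy
Hunk 3: at line 6 remove [femt,jub,skxhu] add [dgosu] -> 12 lines: hslzk waz cnu vrj mtd oolge ucjvl dgosu apldx lpx pwkbm gjpxy
Hunk 4: at line 2 remove [vrj,mtd,oolge] add [xke] -> 10 lines: hslzk waz cnu xke ucjvl dgosu apldx lpx pwkbm gjpxy
Hunk 5: at line 2 remove [cnu,xke] add [cllz,vmgl,sktfb] -> 11 lines: hslzk waz cllz vmgl sktfb ucjvl dgosu apldx lpx pwkbm gjpxy
Hunk 6: at line 3 remove [sktfb,ucjvl,dgosu] add [trzk,uiodj] -> 10 lines: hslzk waz cllz vmgl trzk uiodj apldx lpx pwkbm gjpxy
Final line 7: apldx

Answer: apldx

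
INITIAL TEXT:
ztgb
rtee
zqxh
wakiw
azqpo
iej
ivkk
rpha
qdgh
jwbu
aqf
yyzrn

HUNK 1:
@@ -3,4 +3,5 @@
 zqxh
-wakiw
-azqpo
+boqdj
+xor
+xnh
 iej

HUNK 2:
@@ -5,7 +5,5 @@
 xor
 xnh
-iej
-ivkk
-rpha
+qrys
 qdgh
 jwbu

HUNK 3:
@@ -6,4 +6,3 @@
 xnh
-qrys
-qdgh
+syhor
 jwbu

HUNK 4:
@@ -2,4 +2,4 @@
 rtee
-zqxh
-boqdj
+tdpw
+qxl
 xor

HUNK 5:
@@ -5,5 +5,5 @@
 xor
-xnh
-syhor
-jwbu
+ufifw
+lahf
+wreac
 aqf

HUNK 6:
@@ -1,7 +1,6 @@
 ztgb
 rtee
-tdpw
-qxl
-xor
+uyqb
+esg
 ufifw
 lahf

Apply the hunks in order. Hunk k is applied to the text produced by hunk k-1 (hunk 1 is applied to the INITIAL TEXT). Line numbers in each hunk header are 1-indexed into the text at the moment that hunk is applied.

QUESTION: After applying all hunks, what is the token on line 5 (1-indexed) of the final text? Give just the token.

Hunk 1: at line 3 remove [wakiw,azqpo] add [boqdj,xor,xnh] -> 13 lines: ztgb rtee zqxh boqdj xor xnh iej ivkk rpha qdgh jwbu aqf yyzrn
Hunk 2: at line 5 remove [iej,ivkk,rpha] add [qrys] -> 11 lines: ztgb rtee zqxh boqdj xor xnh qrys qdgh jwbu aqf yyzrn
Hunk 3: at line 6 remove [qrys,qdgh] add [syhor] -> 10 lines: ztgb rtee zqxh boqdj xor xnh syhor jwbu aqf yyzrn
Hunk 4: at line 2 remove [zqxh,boqdj] add [tdpw,qxl] -> 10 lines: ztgb rtee tdpw qxl xor xnh syhor jwbu aqf yyzrn
Hunk 5: at line 5 remove [xnh,syhor,jwbu] add [ufifw,lahf,wreac] -> 10 lines: ztgb rtee tdpw qxl xor ufifw lahf wreac aqf yyzrn
Hunk 6: at line 1 remove [tdpw,qxl,xor] add [uyqb,esg] -> 9 lines: ztgb rtee uyqb esg ufifw lahf wreac aqf yyzrn
Final line 5: ufifw

Answer: ufifw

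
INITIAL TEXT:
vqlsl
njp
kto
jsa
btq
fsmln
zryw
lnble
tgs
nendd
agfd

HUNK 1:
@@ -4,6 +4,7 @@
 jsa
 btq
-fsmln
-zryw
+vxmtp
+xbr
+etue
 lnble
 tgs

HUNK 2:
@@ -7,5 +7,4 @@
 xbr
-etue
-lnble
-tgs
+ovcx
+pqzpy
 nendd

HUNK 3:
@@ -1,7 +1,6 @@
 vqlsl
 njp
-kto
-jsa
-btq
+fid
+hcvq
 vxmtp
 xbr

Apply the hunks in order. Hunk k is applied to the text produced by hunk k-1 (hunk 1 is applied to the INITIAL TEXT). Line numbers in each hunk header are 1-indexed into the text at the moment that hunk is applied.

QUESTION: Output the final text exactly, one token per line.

Hunk 1: at line 4 remove [fsmln,zryw] add [vxmtp,xbr,etue] -> 12 lines: vqlsl njp kto jsa btq vxmtp xbr etue lnble tgs nendd agfd
Hunk 2: at line 7 remove [etue,lnble,tgs] add [ovcx,pqzpy] -> 11 lines: vqlsl njp kto jsa btq vxmtp xbr ovcx pqzpy nendd agfd
Hunk 3: at line 1 remove [kto,jsa,btq] add [fid,hcvq] -> 10 lines: vqlsl njp fid hcvq vxmtp xbr ovcx pqzpy nendd agfd

Answer: vqlsl
njp
fid
hcvq
vxmtp
xbr
ovcx
pqzpy
nendd
agfd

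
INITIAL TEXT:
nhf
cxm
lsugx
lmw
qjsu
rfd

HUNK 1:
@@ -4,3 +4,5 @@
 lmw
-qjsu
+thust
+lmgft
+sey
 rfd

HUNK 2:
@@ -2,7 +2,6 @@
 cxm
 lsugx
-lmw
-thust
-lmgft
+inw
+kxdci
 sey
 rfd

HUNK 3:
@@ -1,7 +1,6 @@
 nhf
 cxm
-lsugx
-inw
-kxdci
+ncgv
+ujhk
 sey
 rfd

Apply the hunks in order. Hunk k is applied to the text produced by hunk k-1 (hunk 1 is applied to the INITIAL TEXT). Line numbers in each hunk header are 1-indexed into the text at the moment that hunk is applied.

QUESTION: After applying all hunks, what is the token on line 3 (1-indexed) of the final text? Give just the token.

Answer: ncgv

Derivation:
Hunk 1: at line 4 remove [qjsu] add [thust,lmgft,sey] -> 8 lines: nhf cxm lsugx lmw thust lmgft sey rfd
Hunk 2: at line 2 remove [lmw,thust,lmgft] add [inw,kxdci] -> 7 lines: nhf cxm lsugx inw kxdci sey rfd
Hunk 3: at line 1 remove [lsugx,inw,kxdci] add [ncgv,ujhk] -> 6 lines: nhf cxm ncgv ujhk sey rfd
Final line 3: ncgv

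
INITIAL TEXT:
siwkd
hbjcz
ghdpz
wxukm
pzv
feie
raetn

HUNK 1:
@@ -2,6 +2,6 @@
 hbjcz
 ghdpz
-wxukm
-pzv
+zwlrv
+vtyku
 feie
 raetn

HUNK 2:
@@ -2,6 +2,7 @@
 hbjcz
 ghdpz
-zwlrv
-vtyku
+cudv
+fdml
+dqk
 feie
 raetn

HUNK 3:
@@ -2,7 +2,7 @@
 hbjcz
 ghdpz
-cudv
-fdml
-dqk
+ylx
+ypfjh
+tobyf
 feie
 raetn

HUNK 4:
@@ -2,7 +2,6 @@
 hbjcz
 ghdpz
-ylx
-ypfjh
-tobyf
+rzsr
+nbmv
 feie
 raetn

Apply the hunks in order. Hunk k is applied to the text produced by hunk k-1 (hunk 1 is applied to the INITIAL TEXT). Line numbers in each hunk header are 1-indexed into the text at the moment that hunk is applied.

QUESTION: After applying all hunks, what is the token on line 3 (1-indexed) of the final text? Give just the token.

Hunk 1: at line 2 remove [wxukm,pzv] add [zwlrv,vtyku] -> 7 lines: siwkd hbjcz ghdpz zwlrv vtyku feie raetn
Hunk 2: at line 2 remove [zwlrv,vtyku] add [cudv,fdml,dqk] -> 8 lines: siwkd hbjcz ghdpz cudv fdml dqk feie raetn
Hunk 3: at line 2 remove [cudv,fdml,dqk] add [ylx,ypfjh,tobyf] -> 8 lines: siwkd hbjcz ghdpz ylx ypfjh tobyf feie raetn
Hunk 4: at line 2 remove [ylx,ypfjh,tobyf] add [rzsr,nbmv] -> 7 lines: siwkd hbjcz ghdpz rzsr nbmv feie raetn
Final line 3: ghdpz

Answer: ghdpz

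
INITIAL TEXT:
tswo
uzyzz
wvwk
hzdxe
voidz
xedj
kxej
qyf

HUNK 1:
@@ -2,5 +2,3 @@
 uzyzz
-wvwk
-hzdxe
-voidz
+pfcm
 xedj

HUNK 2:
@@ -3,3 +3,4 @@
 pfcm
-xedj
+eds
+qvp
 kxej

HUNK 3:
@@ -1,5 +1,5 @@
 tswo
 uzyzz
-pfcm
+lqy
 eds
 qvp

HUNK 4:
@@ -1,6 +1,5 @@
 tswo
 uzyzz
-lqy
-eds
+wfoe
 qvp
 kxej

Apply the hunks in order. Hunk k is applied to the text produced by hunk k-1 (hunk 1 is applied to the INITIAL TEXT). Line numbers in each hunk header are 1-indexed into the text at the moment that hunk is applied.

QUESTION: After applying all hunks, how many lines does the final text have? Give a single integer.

Answer: 6

Derivation:
Hunk 1: at line 2 remove [wvwk,hzdxe,voidz] add [pfcm] -> 6 lines: tswo uzyzz pfcm xedj kxej qyf
Hunk 2: at line 3 remove [xedj] add [eds,qvp] -> 7 lines: tswo uzyzz pfcm eds qvp kxej qyf
Hunk 3: at line 1 remove [pfcm] add [lqy] -> 7 lines: tswo uzyzz lqy eds qvp kxej qyf
Hunk 4: at line 1 remove [lqy,eds] add [wfoe] -> 6 lines: tswo uzyzz wfoe qvp kxej qyf
Final line count: 6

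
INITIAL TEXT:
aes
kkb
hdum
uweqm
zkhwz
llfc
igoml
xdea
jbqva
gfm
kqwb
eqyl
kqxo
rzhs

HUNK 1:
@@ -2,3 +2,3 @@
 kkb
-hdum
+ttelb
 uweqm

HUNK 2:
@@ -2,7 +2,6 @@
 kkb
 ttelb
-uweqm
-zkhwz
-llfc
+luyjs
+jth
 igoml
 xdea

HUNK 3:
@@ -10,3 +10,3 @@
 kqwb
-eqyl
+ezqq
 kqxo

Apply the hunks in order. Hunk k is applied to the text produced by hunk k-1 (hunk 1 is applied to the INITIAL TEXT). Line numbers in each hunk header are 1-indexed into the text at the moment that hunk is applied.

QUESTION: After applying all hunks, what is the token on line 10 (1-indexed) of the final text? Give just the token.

Hunk 1: at line 2 remove [hdum] add [ttelb] -> 14 lines: aes kkb ttelb uweqm zkhwz llfc igoml xdea jbqva gfm kqwb eqyl kqxo rzhs
Hunk 2: at line 2 remove [uweqm,zkhwz,llfc] add [luyjs,jth] -> 13 lines: aes kkb ttelb luyjs jth igoml xdea jbqva gfm kqwb eqyl kqxo rzhs
Hunk 3: at line 10 remove [eqyl] add [ezqq] -> 13 lines: aes kkb ttelb luyjs jth igoml xdea jbqva gfm kqwb ezqq kqxo rzhs
Final line 10: kqwb

Answer: kqwb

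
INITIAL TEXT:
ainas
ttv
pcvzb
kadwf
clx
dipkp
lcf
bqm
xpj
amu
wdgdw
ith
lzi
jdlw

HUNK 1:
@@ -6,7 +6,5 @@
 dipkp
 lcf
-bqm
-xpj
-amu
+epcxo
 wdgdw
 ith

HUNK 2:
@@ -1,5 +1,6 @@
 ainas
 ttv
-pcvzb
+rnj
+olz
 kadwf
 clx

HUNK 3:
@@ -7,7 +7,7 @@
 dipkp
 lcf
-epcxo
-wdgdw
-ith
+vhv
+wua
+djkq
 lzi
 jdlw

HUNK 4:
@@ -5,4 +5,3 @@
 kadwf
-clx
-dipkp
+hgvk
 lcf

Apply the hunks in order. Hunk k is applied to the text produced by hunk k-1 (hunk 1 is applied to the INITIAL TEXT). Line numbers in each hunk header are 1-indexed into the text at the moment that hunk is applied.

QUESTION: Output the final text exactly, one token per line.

Hunk 1: at line 6 remove [bqm,xpj,amu] add [epcxo] -> 12 lines: ainas ttv pcvzb kadwf clx dipkp lcf epcxo wdgdw ith lzi jdlw
Hunk 2: at line 1 remove [pcvzb] add [rnj,olz] -> 13 lines: ainas ttv rnj olz kadwf clx dipkp lcf epcxo wdgdw ith lzi jdlw
Hunk 3: at line 7 remove [epcxo,wdgdw,ith] add [vhv,wua,djkq] -> 13 lines: ainas ttv rnj olz kadwf clx dipkp lcf vhv wua djkq lzi jdlw
Hunk 4: at line 5 remove [clx,dipkp] add [hgvk] -> 12 lines: ainas ttv rnj olz kadwf hgvk lcf vhv wua djkq lzi jdlw

Answer: ainas
ttv
rnj
olz
kadwf
hgvk
lcf
vhv
wua
djkq
lzi
jdlw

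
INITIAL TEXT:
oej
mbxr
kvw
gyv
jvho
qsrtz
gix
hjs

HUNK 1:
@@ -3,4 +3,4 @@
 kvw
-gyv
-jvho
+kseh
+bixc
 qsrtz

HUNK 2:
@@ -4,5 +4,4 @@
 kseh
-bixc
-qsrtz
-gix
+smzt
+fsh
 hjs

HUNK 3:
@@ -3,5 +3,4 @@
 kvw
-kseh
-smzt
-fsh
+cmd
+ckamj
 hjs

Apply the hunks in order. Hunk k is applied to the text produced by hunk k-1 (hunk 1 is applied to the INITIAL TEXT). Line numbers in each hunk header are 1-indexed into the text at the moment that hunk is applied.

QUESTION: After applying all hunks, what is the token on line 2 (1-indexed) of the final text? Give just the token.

Hunk 1: at line 3 remove [gyv,jvho] add [kseh,bixc] -> 8 lines: oej mbxr kvw kseh bixc qsrtz gix hjs
Hunk 2: at line 4 remove [bixc,qsrtz,gix] add [smzt,fsh] -> 7 lines: oej mbxr kvw kseh smzt fsh hjs
Hunk 3: at line 3 remove [kseh,smzt,fsh] add [cmd,ckamj] -> 6 lines: oej mbxr kvw cmd ckamj hjs
Final line 2: mbxr

Answer: mbxr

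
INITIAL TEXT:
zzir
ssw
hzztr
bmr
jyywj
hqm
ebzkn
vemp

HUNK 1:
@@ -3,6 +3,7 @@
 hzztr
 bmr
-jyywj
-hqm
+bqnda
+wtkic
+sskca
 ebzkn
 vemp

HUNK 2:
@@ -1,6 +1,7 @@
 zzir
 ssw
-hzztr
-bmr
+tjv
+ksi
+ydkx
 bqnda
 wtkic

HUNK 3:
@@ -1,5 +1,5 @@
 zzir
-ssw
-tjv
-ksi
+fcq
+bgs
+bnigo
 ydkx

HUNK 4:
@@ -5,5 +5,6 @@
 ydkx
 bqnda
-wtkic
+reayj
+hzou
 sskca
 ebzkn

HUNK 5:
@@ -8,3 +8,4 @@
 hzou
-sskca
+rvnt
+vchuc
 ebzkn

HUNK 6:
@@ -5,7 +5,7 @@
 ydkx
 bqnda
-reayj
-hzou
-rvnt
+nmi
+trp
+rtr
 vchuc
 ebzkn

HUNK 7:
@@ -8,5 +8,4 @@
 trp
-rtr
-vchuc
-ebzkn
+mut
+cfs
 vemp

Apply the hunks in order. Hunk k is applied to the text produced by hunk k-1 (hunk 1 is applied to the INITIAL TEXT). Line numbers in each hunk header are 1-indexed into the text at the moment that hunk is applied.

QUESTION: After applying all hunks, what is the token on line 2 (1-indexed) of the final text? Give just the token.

Hunk 1: at line 3 remove [jyywj,hqm] add [bqnda,wtkic,sskca] -> 9 lines: zzir ssw hzztr bmr bqnda wtkic sskca ebzkn vemp
Hunk 2: at line 1 remove [hzztr,bmr] add [tjv,ksi,ydkx] -> 10 lines: zzir ssw tjv ksi ydkx bqnda wtkic sskca ebzkn vemp
Hunk 3: at line 1 remove [ssw,tjv,ksi] add [fcq,bgs,bnigo] -> 10 lines: zzir fcq bgs bnigo ydkx bqnda wtkic sskca ebzkn vemp
Hunk 4: at line 5 remove [wtkic] add [reayj,hzou] -> 11 lines: zzir fcq bgs bnigo ydkx bqnda reayj hzou sskca ebzkn vemp
Hunk 5: at line 8 remove [sskca] add [rvnt,vchuc] -> 12 lines: zzir fcq bgs bnigo ydkx bqnda reayj hzou rvnt vchuc ebzkn vemp
Hunk 6: at line 5 remove [reayj,hzou,rvnt] add [nmi,trp,rtr] -> 12 lines: zzir fcq bgs bnigo ydkx bqnda nmi trp rtr vchuc ebzkn vemp
Hunk 7: at line 8 remove [rtr,vchuc,ebzkn] add [mut,cfs] -> 11 lines: zzir fcq bgs bnigo ydkx bqnda nmi trp mut cfs vemp
Final line 2: fcq

Answer: fcq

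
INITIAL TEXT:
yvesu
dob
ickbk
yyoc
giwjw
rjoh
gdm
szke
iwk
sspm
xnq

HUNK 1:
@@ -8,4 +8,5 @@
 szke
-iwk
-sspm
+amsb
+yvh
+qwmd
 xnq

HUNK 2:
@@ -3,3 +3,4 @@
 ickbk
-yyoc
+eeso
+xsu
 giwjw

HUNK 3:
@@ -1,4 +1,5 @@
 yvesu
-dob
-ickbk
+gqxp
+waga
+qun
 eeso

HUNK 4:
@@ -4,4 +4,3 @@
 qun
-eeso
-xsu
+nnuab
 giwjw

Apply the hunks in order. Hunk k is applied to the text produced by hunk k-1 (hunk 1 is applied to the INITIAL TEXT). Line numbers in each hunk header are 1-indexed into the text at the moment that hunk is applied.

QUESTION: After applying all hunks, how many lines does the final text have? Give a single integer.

Hunk 1: at line 8 remove [iwk,sspm] add [amsb,yvh,qwmd] -> 12 lines: yvesu dob ickbk yyoc giwjw rjoh gdm szke amsb yvh qwmd xnq
Hunk 2: at line 3 remove [yyoc] add [eeso,xsu] -> 13 lines: yvesu dob ickbk eeso xsu giwjw rjoh gdm szke amsb yvh qwmd xnq
Hunk 3: at line 1 remove [dob,ickbk] add [gqxp,waga,qun] -> 14 lines: yvesu gqxp waga qun eeso xsu giwjw rjoh gdm szke amsb yvh qwmd xnq
Hunk 4: at line 4 remove [eeso,xsu] add [nnuab] -> 13 lines: yvesu gqxp waga qun nnuab giwjw rjoh gdm szke amsb yvh qwmd xnq
Final line count: 13

Answer: 13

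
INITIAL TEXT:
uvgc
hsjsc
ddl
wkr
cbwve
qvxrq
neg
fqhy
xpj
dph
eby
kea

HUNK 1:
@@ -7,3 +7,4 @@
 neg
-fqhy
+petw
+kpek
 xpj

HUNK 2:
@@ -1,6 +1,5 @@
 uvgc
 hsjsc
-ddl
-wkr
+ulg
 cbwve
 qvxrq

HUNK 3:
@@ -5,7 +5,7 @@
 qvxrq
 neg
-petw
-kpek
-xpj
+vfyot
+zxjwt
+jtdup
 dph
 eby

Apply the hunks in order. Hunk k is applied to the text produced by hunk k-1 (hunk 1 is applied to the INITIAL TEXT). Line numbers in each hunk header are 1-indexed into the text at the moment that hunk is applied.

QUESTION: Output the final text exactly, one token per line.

Answer: uvgc
hsjsc
ulg
cbwve
qvxrq
neg
vfyot
zxjwt
jtdup
dph
eby
kea

Derivation:
Hunk 1: at line 7 remove [fqhy] add [petw,kpek] -> 13 lines: uvgc hsjsc ddl wkr cbwve qvxrq neg petw kpek xpj dph eby kea
Hunk 2: at line 1 remove [ddl,wkr] add [ulg] -> 12 lines: uvgc hsjsc ulg cbwve qvxrq neg petw kpek xpj dph eby kea
Hunk 3: at line 5 remove [petw,kpek,xpj] add [vfyot,zxjwt,jtdup] -> 12 lines: uvgc hsjsc ulg cbwve qvxrq neg vfyot zxjwt jtdup dph eby kea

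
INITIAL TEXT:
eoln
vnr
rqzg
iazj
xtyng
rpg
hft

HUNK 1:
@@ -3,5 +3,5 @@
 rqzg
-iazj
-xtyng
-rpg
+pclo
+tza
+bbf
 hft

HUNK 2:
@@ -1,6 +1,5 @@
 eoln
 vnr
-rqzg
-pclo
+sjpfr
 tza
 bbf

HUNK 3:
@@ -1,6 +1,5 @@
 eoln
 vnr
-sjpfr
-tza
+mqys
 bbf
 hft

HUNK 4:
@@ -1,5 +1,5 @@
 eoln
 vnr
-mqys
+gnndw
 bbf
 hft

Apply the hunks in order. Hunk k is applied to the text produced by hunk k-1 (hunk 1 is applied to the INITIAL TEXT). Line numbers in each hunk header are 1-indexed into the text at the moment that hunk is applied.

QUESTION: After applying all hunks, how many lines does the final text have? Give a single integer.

Hunk 1: at line 3 remove [iazj,xtyng,rpg] add [pclo,tza,bbf] -> 7 lines: eoln vnr rqzg pclo tza bbf hft
Hunk 2: at line 1 remove [rqzg,pclo] add [sjpfr] -> 6 lines: eoln vnr sjpfr tza bbf hft
Hunk 3: at line 1 remove [sjpfr,tza] add [mqys] -> 5 lines: eoln vnr mqys bbf hft
Hunk 4: at line 1 remove [mqys] add [gnndw] -> 5 lines: eoln vnr gnndw bbf hft
Final line count: 5

Answer: 5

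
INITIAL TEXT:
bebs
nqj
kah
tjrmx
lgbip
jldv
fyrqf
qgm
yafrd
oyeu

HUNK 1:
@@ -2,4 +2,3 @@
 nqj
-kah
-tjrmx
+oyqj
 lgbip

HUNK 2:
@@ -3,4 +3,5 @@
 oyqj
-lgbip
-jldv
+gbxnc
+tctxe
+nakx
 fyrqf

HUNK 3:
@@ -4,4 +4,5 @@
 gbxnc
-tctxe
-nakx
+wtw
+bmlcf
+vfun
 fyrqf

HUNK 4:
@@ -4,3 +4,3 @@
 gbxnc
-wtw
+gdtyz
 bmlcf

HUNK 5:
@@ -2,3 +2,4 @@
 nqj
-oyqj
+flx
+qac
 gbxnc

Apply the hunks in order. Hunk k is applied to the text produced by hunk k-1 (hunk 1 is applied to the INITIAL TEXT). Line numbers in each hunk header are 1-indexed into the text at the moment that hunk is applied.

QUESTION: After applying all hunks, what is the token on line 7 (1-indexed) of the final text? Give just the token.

Hunk 1: at line 2 remove [kah,tjrmx] add [oyqj] -> 9 lines: bebs nqj oyqj lgbip jldv fyrqf qgm yafrd oyeu
Hunk 2: at line 3 remove [lgbip,jldv] add [gbxnc,tctxe,nakx] -> 10 lines: bebs nqj oyqj gbxnc tctxe nakx fyrqf qgm yafrd oyeu
Hunk 3: at line 4 remove [tctxe,nakx] add [wtw,bmlcf,vfun] -> 11 lines: bebs nqj oyqj gbxnc wtw bmlcf vfun fyrqf qgm yafrd oyeu
Hunk 4: at line 4 remove [wtw] add [gdtyz] -> 11 lines: bebs nqj oyqj gbxnc gdtyz bmlcf vfun fyrqf qgm yafrd oyeu
Hunk 5: at line 2 remove [oyqj] add [flx,qac] -> 12 lines: bebs nqj flx qac gbxnc gdtyz bmlcf vfun fyrqf qgm yafrd oyeu
Final line 7: bmlcf

Answer: bmlcf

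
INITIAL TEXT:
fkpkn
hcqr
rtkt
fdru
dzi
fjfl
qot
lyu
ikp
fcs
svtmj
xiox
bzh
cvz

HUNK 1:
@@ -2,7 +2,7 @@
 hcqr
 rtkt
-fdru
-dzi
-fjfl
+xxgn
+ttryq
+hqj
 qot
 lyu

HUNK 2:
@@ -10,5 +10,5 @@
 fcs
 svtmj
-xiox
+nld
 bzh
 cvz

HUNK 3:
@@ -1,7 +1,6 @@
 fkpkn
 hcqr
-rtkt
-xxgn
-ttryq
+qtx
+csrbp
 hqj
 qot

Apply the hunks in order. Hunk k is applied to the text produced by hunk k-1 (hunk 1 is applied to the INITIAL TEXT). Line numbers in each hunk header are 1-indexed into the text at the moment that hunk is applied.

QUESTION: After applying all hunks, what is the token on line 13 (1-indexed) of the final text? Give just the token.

Hunk 1: at line 2 remove [fdru,dzi,fjfl] add [xxgn,ttryq,hqj] -> 14 lines: fkpkn hcqr rtkt xxgn ttryq hqj qot lyu ikp fcs svtmj xiox bzh cvz
Hunk 2: at line 10 remove [xiox] add [nld] -> 14 lines: fkpkn hcqr rtkt xxgn ttryq hqj qot lyu ikp fcs svtmj nld bzh cvz
Hunk 3: at line 1 remove [rtkt,xxgn,ttryq] add [qtx,csrbp] -> 13 lines: fkpkn hcqr qtx csrbp hqj qot lyu ikp fcs svtmj nld bzh cvz
Final line 13: cvz

Answer: cvz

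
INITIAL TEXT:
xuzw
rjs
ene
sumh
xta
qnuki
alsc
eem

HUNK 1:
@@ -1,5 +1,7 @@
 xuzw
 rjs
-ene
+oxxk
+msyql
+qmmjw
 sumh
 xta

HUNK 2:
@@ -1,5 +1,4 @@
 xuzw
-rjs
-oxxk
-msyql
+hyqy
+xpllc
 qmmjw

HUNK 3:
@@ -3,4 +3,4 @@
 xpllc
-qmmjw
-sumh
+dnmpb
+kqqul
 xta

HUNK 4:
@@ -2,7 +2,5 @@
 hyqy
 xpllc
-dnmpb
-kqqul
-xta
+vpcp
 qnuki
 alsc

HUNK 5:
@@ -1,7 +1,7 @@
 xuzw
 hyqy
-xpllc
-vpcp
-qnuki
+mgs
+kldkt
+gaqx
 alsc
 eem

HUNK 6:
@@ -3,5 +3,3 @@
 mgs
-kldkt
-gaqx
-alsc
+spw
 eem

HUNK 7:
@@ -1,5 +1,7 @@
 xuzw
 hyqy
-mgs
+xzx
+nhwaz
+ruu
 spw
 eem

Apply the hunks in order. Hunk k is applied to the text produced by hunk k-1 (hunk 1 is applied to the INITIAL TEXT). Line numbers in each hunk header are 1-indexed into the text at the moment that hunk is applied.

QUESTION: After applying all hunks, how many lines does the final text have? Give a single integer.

Answer: 7

Derivation:
Hunk 1: at line 1 remove [ene] add [oxxk,msyql,qmmjw] -> 10 lines: xuzw rjs oxxk msyql qmmjw sumh xta qnuki alsc eem
Hunk 2: at line 1 remove [rjs,oxxk,msyql] add [hyqy,xpllc] -> 9 lines: xuzw hyqy xpllc qmmjw sumh xta qnuki alsc eem
Hunk 3: at line 3 remove [qmmjw,sumh] add [dnmpb,kqqul] -> 9 lines: xuzw hyqy xpllc dnmpb kqqul xta qnuki alsc eem
Hunk 4: at line 2 remove [dnmpb,kqqul,xta] add [vpcp] -> 7 lines: xuzw hyqy xpllc vpcp qnuki alsc eem
Hunk 5: at line 1 remove [xpllc,vpcp,qnuki] add [mgs,kldkt,gaqx] -> 7 lines: xuzw hyqy mgs kldkt gaqx alsc eem
Hunk 6: at line 3 remove [kldkt,gaqx,alsc] add [spw] -> 5 lines: xuzw hyqy mgs spw eem
Hunk 7: at line 1 remove [mgs] add [xzx,nhwaz,ruu] -> 7 lines: xuzw hyqy xzx nhwaz ruu spw eem
Final line count: 7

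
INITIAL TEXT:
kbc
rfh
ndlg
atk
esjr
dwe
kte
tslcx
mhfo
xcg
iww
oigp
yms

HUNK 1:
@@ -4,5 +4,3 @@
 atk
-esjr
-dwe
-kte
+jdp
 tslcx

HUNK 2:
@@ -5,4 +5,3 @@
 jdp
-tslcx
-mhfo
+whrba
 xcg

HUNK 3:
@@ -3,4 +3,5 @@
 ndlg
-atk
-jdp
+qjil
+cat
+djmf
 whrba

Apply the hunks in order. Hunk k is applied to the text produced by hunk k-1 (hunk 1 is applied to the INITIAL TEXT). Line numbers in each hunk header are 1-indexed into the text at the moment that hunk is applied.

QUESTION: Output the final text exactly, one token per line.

Hunk 1: at line 4 remove [esjr,dwe,kte] add [jdp] -> 11 lines: kbc rfh ndlg atk jdp tslcx mhfo xcg iww oigp yms
Hunk 2: at line 5 remove [tslcx,mhfo] add [whrba] -> 10 lines: kbc rfh ndlg atk jdp whrba xcg iww oigp yms
Hunk 3: at line 3 remove [atk,jdp] add [qjil,cat,djmf] -> 11 lines: kbc rfh ndlg qjil cat djmf whrba xcg iww oigp yms

Answer: kbc
rfh
ndlg
qjil
cat
djmf
whrba
xcg
iww
oigp
yms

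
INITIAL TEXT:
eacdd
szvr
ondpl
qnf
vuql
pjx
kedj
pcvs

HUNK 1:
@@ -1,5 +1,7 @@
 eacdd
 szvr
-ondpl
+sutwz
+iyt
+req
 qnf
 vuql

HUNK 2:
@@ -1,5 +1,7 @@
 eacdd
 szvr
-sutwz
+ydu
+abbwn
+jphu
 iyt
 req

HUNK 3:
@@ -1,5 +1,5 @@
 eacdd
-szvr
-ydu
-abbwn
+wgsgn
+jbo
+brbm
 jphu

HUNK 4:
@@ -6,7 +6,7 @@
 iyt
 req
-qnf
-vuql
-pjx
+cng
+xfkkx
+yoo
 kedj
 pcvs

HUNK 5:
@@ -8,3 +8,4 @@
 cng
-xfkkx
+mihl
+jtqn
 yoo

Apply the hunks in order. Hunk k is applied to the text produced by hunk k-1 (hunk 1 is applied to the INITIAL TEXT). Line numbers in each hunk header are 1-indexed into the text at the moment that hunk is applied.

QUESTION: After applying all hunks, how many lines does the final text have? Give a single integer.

Hunk 1: at line 1 remove [ondpl] add [sutwz,iyt,req] -> 10 lines: eacdd szvr sutwz iyt req qnf vuql pjx kedj pcvs
Hunk 2: at line 1 remove [sutwz] add [ydu,abbwn,jphu] -> 12 lines: eacdd szvr ydu abbwn jphu iyt req qnf vuql pjx kedj pcvs
Hunk 3: at line 1 remove [szvr,ydu,abbwn] add [wgsgn,jbo,brbm] -> 12 lines: eacdd wgsgn jbo brbm jphu iyt req qnf vuql pjx kedj pcvs
Hunk 4: at line 6 remove [qnf,vuql,pjx] add [cng,xfkkx,yoo] -> 12 lines: eacdd wgsgn jbo brbm jphu iyt req cng xfkkx yoo kedj pcvs
Hunk 5: at line 8 remove [xfkkx] add [mihl,jtqn] -> 13 lines: eacdd wgsgn jbo brbm jphu iyt req cng mihl jtqn yoo kedj pcvs
Final line count: 13

Answer: 13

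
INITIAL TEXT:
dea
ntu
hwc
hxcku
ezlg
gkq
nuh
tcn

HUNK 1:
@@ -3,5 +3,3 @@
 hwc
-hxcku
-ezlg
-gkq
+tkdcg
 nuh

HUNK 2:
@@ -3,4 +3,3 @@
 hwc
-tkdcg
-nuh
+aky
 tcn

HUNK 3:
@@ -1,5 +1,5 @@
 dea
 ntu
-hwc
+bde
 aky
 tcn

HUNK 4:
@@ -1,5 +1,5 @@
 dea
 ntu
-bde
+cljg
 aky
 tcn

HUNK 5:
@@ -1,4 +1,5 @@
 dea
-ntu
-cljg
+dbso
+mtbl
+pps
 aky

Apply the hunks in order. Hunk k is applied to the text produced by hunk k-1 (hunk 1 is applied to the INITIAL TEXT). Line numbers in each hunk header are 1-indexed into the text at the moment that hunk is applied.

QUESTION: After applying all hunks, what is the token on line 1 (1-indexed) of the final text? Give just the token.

Hunk 1: at line 3 remove [hxcku,ezlg,gkq] add [tkdcg] -> 6 lines: dea ntu hwc tkdcg nuh tcn
Hunk 2: at line 3 remove [tkdcg,nuh] add [aky] -> 5 lines: dea ntu hwc aky tcn
Hunk 3: at line 1 remove [hwc] add [bde] -> 5 lines: dea ntu bde aky tcn
Hunk 4: at line 1 remove [bde] add [cljg] -> 5 lines: dea ntu cljg aky tcn
Hunk 5: at line 1 remove [ntu,cljg] add [dbso,mtbl,pps] -> 6 lines: dea dbso mtbl pps aky tcn
Final line 1: dea

Answer: dea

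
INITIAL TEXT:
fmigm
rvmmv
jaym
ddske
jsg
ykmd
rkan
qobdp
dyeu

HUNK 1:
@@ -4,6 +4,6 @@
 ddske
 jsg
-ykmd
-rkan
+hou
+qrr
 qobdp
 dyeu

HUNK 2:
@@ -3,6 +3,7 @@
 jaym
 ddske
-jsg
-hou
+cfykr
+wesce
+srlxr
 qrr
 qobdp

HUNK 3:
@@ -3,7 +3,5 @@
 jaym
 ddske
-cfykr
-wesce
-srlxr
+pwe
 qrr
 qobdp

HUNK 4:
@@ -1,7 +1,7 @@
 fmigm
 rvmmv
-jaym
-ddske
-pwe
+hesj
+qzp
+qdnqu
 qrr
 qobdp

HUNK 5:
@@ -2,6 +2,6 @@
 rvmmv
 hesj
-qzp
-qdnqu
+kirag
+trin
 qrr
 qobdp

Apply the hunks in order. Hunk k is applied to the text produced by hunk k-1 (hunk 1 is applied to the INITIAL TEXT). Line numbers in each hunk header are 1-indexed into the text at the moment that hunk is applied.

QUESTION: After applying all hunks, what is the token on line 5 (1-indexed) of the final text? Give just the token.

Answer: trin

Derivation:
Hunk 1: at line 4 remove [ykmd,rkan] add [hou,qrr] -> 9 lines: fmigm rvmmv jaym ddske jsg hou qrr qobdp dyeu
Hunk 2: at line 3 remove [jsg,hou] add [cfykr,wesce,srlxr] -> 10 lines: fmigm rvmmv jaym ddske cfykr wesce srlxr qrr qobdp dyeu
Hunk 3: at line 3 remove [cfykr,wesce,srlxr] add [pwe] -> 8 lines: fmigm rvmmv jaym ddske pwe qrr qobdp dyeu
Hunk 4: at line 1 remove [jaym,ddske,pwe] add [hesj,qzp,qdnqu] -> 8 lines: fmigm rvmmv hesj qzp qdnqu qrr qobdp dyeu
Hunk 5: at line 2 remove [qzp,qdnqu] add [kirag,trin] -> 8 lines: fmigm rvmmv hesj kirag trin qrr qobdp dyeu
Final line 5: trin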